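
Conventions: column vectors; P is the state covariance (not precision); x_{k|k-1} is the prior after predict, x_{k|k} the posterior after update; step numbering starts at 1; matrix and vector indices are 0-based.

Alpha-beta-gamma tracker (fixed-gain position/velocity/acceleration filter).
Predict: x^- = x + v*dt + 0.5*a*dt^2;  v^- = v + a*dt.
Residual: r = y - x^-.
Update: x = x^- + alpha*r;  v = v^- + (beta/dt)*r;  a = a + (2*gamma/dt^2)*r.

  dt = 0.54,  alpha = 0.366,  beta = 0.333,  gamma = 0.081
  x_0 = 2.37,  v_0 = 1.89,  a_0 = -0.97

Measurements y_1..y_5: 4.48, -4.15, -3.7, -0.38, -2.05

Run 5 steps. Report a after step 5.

step 1: x_pred=3.2492  r=1.2308  x^+=3.6997  v^+=2.1252  a^+=-0.2862
step 2: x_pred=4.8055  r=-8.9555  x^+=1.5278  v^+=-3.5519  a^+=-5.2615
step 3: x_pred=-1.1574  r=-2.5426  x^+=-2.0880  v^+=-7.9611  a^+=-6.6741
step 4: x_pred=-7.3600  r=6.9800  x^+=-4.8053  v^+=-7.2608  a^+=-2.7963
step 5: x_pred=-9.1339  r=7.0839  x^+=-6.5412  v^+=-4.4024  a^+=1.1392

a_post = 1.1392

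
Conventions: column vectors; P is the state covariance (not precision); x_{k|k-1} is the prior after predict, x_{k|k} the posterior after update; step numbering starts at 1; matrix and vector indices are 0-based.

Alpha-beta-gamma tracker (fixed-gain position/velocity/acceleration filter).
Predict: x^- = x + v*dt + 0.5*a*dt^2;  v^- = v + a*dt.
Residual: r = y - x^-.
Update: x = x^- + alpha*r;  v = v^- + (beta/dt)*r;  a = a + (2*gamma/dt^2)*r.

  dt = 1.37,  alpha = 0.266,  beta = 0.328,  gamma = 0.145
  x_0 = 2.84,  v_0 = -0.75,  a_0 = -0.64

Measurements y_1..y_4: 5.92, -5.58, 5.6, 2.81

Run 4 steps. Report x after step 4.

step 1: x_pred=1.2119  r=4.7081  x^+=2.4642  v^+=-0.4996  a^+=0.0875
step 2: x_pred=1.8619  r=-7.4419  x^+=-0.1177  v^+=-2.1615  a^+=-1.0624
step 3: x_pred=-4.0759  r=9.6759  x^+=-1.5021  v^+=-1.3004  a^+=0.4326
step 4: x_pred=-2.8777  r=5.6877  x^+=-1.3648  v^+=0.6540  a^+=1.3114

x_post = -1.3648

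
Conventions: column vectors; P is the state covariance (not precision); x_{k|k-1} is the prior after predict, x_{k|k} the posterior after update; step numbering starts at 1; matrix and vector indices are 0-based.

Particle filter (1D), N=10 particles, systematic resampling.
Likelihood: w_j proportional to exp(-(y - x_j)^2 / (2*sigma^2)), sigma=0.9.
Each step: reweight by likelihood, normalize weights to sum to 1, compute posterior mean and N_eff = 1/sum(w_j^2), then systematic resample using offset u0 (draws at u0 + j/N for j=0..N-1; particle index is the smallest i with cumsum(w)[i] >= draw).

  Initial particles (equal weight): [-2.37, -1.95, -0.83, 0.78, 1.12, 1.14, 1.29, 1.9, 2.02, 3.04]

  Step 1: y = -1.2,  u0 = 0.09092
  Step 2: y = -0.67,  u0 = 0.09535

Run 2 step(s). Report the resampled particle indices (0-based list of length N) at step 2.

resampled_idx = [2, 4, 5, 5, 6, 6, 7, 7, 8, 9]

step 1: w=[0.1917, 0.3154, 0.4102, 0.0397, 0.0161, 0.0152, 0.0097, 0.0012, 0.0007, 0.0000]  mean=-1.3274  Neff=3.2607  idx=[0, 0, 1, 1, 1, 2, 2, 2, 2, 6]
step 2: w=[0.0308, 0.0308, 0.0666, 0.0666, 0.0666, 0.1804, 0.1804, 0.1804, 0.1804, 0.0171]  mean=-1.1125  Neff=6.8672  idx=[2, 4, 5, 5, 6, 6, 7, 7, 8, 9]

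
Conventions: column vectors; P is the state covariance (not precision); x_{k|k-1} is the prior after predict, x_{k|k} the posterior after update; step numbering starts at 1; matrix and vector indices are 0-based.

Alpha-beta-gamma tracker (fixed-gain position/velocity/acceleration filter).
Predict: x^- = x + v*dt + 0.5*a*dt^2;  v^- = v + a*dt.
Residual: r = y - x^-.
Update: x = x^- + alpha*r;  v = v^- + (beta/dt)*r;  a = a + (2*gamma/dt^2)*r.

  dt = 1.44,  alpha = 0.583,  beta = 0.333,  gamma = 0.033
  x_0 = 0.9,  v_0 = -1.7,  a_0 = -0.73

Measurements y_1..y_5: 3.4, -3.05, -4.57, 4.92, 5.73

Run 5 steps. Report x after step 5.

step 1: x_pred=-2.3049  r=5.7049  x^+=1.0211  v^+=-1.4320  a^+=-0.5484
step 2: x_pred=-1.6095  r=-1.4405  x^+=-2.4493  v^+=-2.5548  a^+=-0.5943
step 3: x_pred=-6.7444  r=2.1744  x^+=-5.4767  v^+=-2.9077  a^+=-0.5251
step 4: x_pred=-10.2082  r=15.1282  x^+=-1.3885  v^+=-0.1654  a^+=-0.0436
step 5: x_pred=-1.6718  r=7.4018  x^+=2.6435  v^+=1.4835  a^+=0.1920

x_post = 2.6435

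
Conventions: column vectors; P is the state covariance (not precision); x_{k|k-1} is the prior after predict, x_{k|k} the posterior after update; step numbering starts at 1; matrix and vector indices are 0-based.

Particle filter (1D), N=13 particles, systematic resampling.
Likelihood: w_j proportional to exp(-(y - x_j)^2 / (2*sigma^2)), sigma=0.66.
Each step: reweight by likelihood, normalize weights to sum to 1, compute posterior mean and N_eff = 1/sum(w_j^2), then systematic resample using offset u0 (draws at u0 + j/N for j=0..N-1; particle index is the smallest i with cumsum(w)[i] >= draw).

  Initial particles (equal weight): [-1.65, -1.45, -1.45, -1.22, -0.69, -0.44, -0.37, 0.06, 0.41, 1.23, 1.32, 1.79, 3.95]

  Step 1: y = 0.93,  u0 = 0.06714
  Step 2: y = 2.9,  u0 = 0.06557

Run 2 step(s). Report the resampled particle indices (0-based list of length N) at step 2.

step 1: w=[0.0001, 0.0004, 0.0004, 0.0014, 0.0135, 0.0319, 0.0395, 0.1153, 0.2014, 0.2478, 0.2307, 0.1176, 0.0000]  mean=0.8683  Neff=5.4027  idx=[6, 7, 8, 8, 8, 9, 9, 9, 10, 10, 10, 11, 11]
step 2: w=[0.0000, 0.0001, 0.0010, 0.0010, 0.0010, 0.0521, 0.0521, 0.0521, 0.0729, 0.0729, 0.0729, 0.3110, 0.3110]  mean=1.5953  Neff=4.5982  idx=[6, 7, 8, 9, 10, 11, 11, 11, 11, 12, 12, 12, 12]

resampled_idx = [6, 7, 8, 9, 10, 11, 11, 11, 11, 12, 12, 12, 12]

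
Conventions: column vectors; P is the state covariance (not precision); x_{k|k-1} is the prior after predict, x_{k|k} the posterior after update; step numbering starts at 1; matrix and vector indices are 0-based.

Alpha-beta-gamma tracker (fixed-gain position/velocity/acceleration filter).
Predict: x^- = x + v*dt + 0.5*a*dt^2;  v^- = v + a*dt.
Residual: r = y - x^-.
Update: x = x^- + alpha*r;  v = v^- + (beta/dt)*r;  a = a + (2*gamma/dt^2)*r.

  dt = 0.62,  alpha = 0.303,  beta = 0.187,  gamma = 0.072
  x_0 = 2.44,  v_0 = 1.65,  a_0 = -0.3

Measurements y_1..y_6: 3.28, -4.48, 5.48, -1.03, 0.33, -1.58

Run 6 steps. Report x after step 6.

step 1: x_pred=3.4053  r=-0.1253  x^+=3.3674  v^+=1.4262  a^+=-0.3470
step 2: x_pred=4.1849  r=-8.6649  x^+=1.5594  v^+=-1.4024  a^+=-3.5929
step 3: x_pred=-0.0006  r=5.4806  x^+=1.6600  v^+=-1.9770  a^+=-1.5398
step 4: x_pred=0.1384  r=-1.1684  x^+=-0.2157  v^+=-3.2841  a^+=-1.9775
step 5: x_pred=-2.6318  r=2.9618  x^+=-1.7344  v^+=-3.6168  a^+=-0.8680
step 6: x_pred=-4.1436  r=2.5636  x^+=-3.3669  v^+=-3.3817  a^+=0.0924

x_post = -3.3669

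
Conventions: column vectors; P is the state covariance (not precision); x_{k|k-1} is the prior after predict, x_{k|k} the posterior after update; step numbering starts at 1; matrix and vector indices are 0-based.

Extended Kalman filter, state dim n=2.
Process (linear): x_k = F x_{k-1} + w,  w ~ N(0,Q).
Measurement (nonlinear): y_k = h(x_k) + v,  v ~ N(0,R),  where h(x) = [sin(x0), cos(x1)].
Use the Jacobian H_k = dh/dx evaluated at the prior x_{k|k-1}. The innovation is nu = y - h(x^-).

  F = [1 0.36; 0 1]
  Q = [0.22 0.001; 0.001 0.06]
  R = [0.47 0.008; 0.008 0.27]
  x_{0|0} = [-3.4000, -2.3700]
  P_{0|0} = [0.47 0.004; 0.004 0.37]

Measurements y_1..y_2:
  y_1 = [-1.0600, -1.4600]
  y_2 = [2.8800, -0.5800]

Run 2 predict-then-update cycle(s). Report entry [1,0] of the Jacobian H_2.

H_jac[1,0] = 0.0000

step 1: x^-=[-4.2532, -2.3700]  P^-=[0.7408 0.1382; 0.1382 0.4300]  H_jac=[-0.4432 0.0000; 0.0000 0.6973]  S=[0.6155 -0.0347; -0.0347 0.4791]  K=[-0.5242 0.1632; -0.0645 0.6212]  nu=[-1.9564, -0.7432]  x^+=[-3.3488, -2.7055]  P^+=[0.5530 0.0572; 0.0572 0.2398]
step 2: x^-=[-4.3228, -2.7055]  P^-=[0.8452 0.1445; 0.1445 0.2998]  H_jac=[-0.3798 0.0000; 0.0000 0.4224]  S=[0.5919 -0.0152; -0.0152 0.3235]  K=[-0.5381 0.1634; -0.0828 0.3876]  nu=[1.9549, 0.3264]  x^+=[-5.3215, -2.7408]  P^+=[0.6625 0.0943; 0.0943 0.2462]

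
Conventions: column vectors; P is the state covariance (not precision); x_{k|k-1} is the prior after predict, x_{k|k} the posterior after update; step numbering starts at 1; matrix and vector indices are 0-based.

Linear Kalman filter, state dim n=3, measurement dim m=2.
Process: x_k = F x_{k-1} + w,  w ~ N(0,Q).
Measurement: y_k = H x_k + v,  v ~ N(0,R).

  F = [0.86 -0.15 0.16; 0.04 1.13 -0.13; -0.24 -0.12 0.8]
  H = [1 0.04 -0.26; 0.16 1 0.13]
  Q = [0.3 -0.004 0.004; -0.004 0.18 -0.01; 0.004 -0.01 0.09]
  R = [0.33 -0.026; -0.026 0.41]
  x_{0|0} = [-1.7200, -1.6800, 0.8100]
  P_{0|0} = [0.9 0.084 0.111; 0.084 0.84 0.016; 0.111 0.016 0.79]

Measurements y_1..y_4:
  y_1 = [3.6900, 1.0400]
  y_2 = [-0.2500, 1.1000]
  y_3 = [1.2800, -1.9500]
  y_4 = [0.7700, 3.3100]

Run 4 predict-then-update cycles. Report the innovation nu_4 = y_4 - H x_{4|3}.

step 1: x^-=[-1.0976, -2.0725, 1.2624]  P^-=[1.0129 -0.0592 -0.0013; -0.0592 1.2691 -0.2162; -0.0013 -0.2162 0.6187]  S=[1.3872 0.1613; 0.1613 1.6403]  K=[0.7298 -0.0092; -0.0535 0.7561; -0.1148 -0.0716]  nu=[5.1987, 3.1240]  x^+=[2.6677, 0.0114, 0.4420]  P^+=[0.2761 -0.0828 0.1221; -0.0828 0.3405 -0.1225; 0.1221 -0.1225 0.5893]
step 2: x^-=[2.3632, 0.0621, -0.2881]  P^-=[0.5878 -0.1818 0.1305; -0.1818 0.6525 -0.2022; 0.1305 -0.2022 0.4599]  S=[0.8717 -0.0413; -0.0413 0.9800]  K=[0.6249 -0.0459; -0.0896 0.6055; -0.0026 -0.1242]  nu=[-2.6906, 0.6972]  x^+=[0.6500, 0.7255, -0.3676]  P^+=[0.2430 -0.0900 0.1231; -0.0900 0.2817 -0.1284; 0.1231 -0.1284 0.4448]
step 3: x^-=[0.3913, 0.8936, -0.5371]  P^-=[0.5607 -0.1782 0.1197; -0.1782 0.5759 -0.1822; 0.1197 -0.1822 0.3649]  S=[0.8436 -0.0479; -0.0479 0.9070]  K=[0.6166 -0.0478; -0.0953 0.5724; 0.0137 -0.1268]  nu=[0.7133, -2.8364]  x^+=[0.9668, -0.7978, -0.1679]  P^+=[0.2351 -0.0867 0.1034; -0.0867 0.2659 -0.1144; 0.1034 -0.1144 0.3500]
step 4: x^-=[0.9243, -0.8410, -0.2706]  P^-=[0.5451 -0.1658 0.0940; -0.1658 0.5505 -0.1594; 0.0940 -0.1594 0.3086]  S=[0.8380 -0.0451; -0.0451 0.8891]  K=[0.6110 -0.0436; -0.0919 0.5614; 0.0025 -0.1171]  nu=[-0.1910, 4.0383]  x^+=[0.6314, 1.4435, -0.7441]  P^+=[0.2281 -0.0813 0.0849; -0.0813 0.2586 -0.1002; 0.0849 -0.1002 0.2964]

innov = [-0.1910, 4.0383]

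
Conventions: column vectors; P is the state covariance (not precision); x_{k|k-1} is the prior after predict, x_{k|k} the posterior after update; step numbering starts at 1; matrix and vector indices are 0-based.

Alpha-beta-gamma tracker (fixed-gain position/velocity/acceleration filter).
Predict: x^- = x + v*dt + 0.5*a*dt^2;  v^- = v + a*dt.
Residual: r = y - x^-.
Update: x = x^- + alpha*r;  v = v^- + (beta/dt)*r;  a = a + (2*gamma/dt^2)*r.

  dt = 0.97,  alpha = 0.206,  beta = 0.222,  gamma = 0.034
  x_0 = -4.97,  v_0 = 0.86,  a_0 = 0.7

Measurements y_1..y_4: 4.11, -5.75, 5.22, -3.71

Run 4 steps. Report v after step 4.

v_post = 2.2059

step 1: x_pred=-3.8065  r=7.9165  x^+=-2.1757  v^+=3.3508  a^+=1.2721
step 2: x_pred=1.6731  r=-7.4231  x^+=0.1439  v^+=2.8859  a^+=0.7357
step 3: x_pred=3.2893  r=1.9307  x^+=3.6870  v^+=4.0413  a^+=0.8752
step 4: x_pred=8.0189  r=-11.7289  x^+=5.6027  v^+=2.2059  a^+=0.0275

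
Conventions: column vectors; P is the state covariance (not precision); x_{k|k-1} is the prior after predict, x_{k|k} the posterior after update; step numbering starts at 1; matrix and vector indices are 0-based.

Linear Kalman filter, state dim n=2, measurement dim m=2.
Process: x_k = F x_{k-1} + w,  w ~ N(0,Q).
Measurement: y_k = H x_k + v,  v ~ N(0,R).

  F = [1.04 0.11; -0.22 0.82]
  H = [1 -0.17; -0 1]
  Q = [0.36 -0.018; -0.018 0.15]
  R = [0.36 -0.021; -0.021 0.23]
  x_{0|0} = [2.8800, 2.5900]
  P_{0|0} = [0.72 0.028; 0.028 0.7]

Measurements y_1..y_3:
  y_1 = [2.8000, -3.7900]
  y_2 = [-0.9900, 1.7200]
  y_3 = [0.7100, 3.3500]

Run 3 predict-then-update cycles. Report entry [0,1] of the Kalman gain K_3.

step 1: x^-=[3.2801, 1.4902]  P^-=[1.1536 -0.0964; -0.0964 0.6454]  S=[1.5651 -0.2271; -0.2271 0.8754]  K=[0.7602 0.0871; -0.0257 0.7306]  nu=[-0.2268, -5.2802]  x^+=[2.6477, -2.3617]  P^+=[0.2725 0.0041; 0.0041 0.1686]
step 2: x^-=[2.4938, -2.5191]  P^-=[0.6578 -0.0618; -0.0618 0.2751]  S=[1.0467 -0.1295; -0.1295 0.5051]  K=[0.6437 0.0428; -0.0375 0.5350]  nu=[-3.9121, 4.2391]  x^+=[0.1569, -0.1045]  P^+=[0.2302 -0.0037; -0.0037 0.1238]
step 3: x^-=[0.1517, -0.1202]  P^-=[0.6097 -0.0626; -0.0626 0.2457]  S=[0.9980 -0.1253; -0.1253 0.4757]  K=[0.6257 0.0334; -0.0410 0.5057]  nu=[0.5379, 3.4702]  x^+=[0.6040, 1.6127]  P^+=[0.2236 -0.0055; -0.0055 0.1172]

K[0,1] = 0.0334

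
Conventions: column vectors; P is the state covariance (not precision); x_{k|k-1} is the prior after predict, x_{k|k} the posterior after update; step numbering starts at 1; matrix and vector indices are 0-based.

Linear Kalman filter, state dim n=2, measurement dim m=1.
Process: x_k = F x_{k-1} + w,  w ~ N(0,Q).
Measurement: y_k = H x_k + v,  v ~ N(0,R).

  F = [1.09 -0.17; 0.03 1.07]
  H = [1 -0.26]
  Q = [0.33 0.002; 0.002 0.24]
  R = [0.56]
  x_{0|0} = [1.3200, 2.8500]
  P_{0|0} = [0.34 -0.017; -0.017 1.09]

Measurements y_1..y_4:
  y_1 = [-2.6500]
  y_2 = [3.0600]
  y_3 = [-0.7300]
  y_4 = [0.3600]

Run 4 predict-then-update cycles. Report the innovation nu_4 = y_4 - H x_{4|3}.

step 1: x^-=[0.9543, 3.0891]  P^-=[0.7718 -0.2049; -0.2049 1.4872]  S=[1.5388]  K=[0.5361; -0.3844]  nu=[-2.8011]  x^+=[-0.5475, 4.1659]  P^+=[0.3294 0.1123; 0.1123 1.2598]
step 2: x^-=[-1.3050, 4.4411]  P^-=[0.7162 -0.0860; -0.0860 1.6898]  S=[1.4352]  K=[0.5146; -0.3661]  nu=[5.5197]  x^+=[1.5356, 2.4205]  P^+=[0.3361 0.1843; 0.1843 1.4975]
step 3: x^-=[1.2623, 2.6360]  P^-=[0.7043 -0.0453; -0.0453 1.9666]  S=[1.4208]  K=[0.5040; -0.3918]  nu=[-1.3069]  x^+=[0.6036, 3.1480]  P^+=[0.3434 0.2352; 0.2352 1.7485]
step 4: x^-=[0.1227, 3.3865]  P^-=[0.7013 -0.0317; -0.0317 2.2573]  S=[1.4304]  K=[0.4961; -0.4325]  nu=[1.1177]  x^+=[0.6772, 2.9031]  P^+=[0.3493 0.2752; 0.2752 1.9898]

innov = [1.1177]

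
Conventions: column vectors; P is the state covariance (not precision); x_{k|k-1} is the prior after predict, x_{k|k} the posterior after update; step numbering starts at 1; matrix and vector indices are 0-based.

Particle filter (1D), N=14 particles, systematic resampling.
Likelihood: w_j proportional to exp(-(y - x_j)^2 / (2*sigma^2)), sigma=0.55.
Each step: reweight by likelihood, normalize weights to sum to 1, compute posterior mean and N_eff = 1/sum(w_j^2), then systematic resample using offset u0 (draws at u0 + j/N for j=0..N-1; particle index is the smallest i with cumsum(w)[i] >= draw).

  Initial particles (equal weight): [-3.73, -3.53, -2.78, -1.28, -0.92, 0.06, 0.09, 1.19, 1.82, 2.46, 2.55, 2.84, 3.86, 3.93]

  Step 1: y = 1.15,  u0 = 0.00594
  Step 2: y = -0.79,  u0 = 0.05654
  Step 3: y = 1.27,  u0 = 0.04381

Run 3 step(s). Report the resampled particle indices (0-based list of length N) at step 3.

resampled_idx = [0, 1, 2, 3, 4, 5, 6, 7, 8, 9, 10, 11, 12, 13]

step 1: w=[0.0000, 0.0000, 0.0000, 0.0000, 0.0004, 0.0747, 0.0831, 0.5312, 0.2536, 0.0312, 0.0209, 0.0047, 0.0000, 0.0000]  mean=1.2487  Neff=2.7746  idx=[5, 6, 6, 7, 7, 7, 7, 7, 7, 7, 8, 8, 8, 8]
step 2: w=[0.3483, 0.3197, 0.3197, 0.0018, 0.0018, 0.0018, 0.0018, 0.0018, 0.0018, 0.0018, 0.0000, 0.0000, 0.0000, 0.0000]  mean=0.0932  Neff=3.0705  idx=[0, 0, 0, 0, 0, 1, 1, 1, 1, 2, 2, 2, 2, 2]
step 3: w=[0.0661, 0.0661, 0.0661, 0.0661, 0.0661, 0.0744, 0.0744, 0.0744, 0.0744, 0.0744, 0.0744, 0.0744, 0.0744, 0.0744]  mean=0.0801  Neff=13.9566  idx=[0, 1, 2, 3, 4, 5, 6, 7, 8, 9, 10, 11, 12, 13]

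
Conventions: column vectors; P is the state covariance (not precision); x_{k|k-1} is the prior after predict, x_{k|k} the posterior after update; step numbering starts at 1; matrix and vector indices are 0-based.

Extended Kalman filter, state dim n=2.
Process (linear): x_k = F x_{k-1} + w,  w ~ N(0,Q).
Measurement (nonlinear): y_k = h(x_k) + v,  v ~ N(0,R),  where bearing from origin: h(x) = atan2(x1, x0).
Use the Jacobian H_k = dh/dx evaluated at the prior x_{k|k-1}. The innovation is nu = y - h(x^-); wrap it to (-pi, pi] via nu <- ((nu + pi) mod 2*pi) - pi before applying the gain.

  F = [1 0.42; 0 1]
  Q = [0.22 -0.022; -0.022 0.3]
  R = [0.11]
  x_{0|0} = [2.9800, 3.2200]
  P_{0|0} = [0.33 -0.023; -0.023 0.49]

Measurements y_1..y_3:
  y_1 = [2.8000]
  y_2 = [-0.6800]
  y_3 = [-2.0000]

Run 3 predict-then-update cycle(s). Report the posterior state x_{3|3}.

step 1: x^-=[4.3324, 3.2200]  P^-=[0.6171 0.1608; 0.1608 0.7900]  H_jac=[-0.1105 0.1487]  S=[0.1297]  K=[-0.3414; 0.7685]  nu=[2.1608]  x^+=[3.5946, 4.8807]  P^+=[0.6020 0.1948; 0.1948 0.7134]
step 2: x^-=[5.6445, 4.8807]  P^-=[1.1115 0.4725; 0.4725 1.0134]  H_jac=[-0.0877 0.1014]  S=[0.1206]  K=[-0.4109; 0.5086]  nu=[-1.3930]  x^+=[6.2168, 4.1722]  P^+=[1.0911 0.4977; 0.4977 0.9822]
step 3: x^-=[7.9692, 4.1722]  P^-=[1.9024 0.8882; 0.8882 1.2822]  H_jac=[-0.0516 0.0985]  S=[0.1185]  K=[-0.0896; 0.6793]  nu=[-2.4823]  x^+=[8.1917, 2.4859]  P^+=[1.9015 0.8954; 0.8954 1.2275]

x_post = [8.1917, 2.4859]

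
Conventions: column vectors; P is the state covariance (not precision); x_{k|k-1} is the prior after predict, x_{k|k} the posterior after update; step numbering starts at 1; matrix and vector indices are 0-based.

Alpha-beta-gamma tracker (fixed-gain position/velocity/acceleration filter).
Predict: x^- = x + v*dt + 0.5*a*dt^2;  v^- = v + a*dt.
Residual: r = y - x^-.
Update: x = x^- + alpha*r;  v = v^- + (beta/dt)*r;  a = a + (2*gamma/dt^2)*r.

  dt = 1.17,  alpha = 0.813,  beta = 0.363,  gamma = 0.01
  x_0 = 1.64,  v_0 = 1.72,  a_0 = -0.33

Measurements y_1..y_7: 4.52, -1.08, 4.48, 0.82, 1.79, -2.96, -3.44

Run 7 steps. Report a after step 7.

a_post = -0.3723

step 1: x_pred=3.4265  r=1.0935  x^+=4.3155  v^+=1.6732  a^+=-0.3140
step 2: x_pred=6.0582  r=-7.1382  x^+=0.2548  v^+=-0.9089  a^+=-0.4183
step 3: x_pred=-1.0949  r=5.5749  x^+=3.4375  v^+=0.3313  a^+=-0.3369
step 4: x_pred=3.5946  r=-2.7746  x^+=1.3388  v^+=-0.9236  a^+=-0.3774
step 5: x_pred=-0.0001  r=1.7901  x^+=1.4552  v^+=-0.8098  a^+=-0.3512
step 6: x_pred=0.2674  r=-3.2274  x^+=-2.3565  v^+=-2.2221  a^+=-0.3984
step 7: x_pred=-5.2290  r=1.7890  x^+=-3.7745  v^+=-2.1332  a^+=-0.3723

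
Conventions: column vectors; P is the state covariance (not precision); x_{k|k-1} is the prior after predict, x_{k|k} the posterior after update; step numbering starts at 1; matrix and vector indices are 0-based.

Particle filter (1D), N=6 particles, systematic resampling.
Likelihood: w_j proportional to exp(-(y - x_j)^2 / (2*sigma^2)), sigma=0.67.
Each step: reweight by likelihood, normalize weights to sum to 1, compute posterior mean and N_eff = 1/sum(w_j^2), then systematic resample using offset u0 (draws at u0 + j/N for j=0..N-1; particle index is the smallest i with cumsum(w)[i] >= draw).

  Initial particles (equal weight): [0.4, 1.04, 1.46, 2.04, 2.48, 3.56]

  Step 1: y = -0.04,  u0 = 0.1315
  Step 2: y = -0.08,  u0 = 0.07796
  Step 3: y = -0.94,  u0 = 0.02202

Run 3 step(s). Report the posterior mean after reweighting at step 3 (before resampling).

post_mean = 0.4118

step 1: w=[0.6893, 0.2333, 0.0698, 0.0069, 0.0007, 0.0000]  mean=0.6361  Neff=1.8709  idx=[0, 0, 0, 0, 1, 2]
step 2: w=[0.2267, 0.2267, 0.2267, 0.2267, 0.0725, 0.0209]  mean=0.4685  Neff=4.7349  idx=[0, 1, 1, 2, 3, 4]
step 3: w=[0.1963, 0.1963, 0.1963, 0.1963, 0.1963, 0.0184]  mean=0.4118  Neff=5.1802  idx=[0, 0, 1, 2, 3, 4]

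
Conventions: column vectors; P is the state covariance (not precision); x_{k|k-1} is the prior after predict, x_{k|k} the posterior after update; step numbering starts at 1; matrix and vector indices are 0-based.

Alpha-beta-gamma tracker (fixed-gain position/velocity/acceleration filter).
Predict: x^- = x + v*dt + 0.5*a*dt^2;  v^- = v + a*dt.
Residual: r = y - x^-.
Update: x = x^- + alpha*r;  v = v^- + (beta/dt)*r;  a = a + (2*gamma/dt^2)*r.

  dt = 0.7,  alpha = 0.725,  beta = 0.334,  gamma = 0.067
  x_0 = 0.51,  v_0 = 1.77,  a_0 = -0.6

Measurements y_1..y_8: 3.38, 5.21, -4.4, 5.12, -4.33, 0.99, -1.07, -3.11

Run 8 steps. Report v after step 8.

step 1: x_pred=1.6020  r=1.7780  x^+=2.8910  v^+=2.1984  a^+=-0.1138
step 2: x_pred=4.4020  r=0.8080  x^+=4.9878  v^+=2.5042  a^+=0.1072
step 3: x_pred=6.7670  r=-11.1670  x^+=-1.3291  v^+=-2.7490  a^+=-2.9467
step 4: x_pred=-3.9753  r=9.0953  x^+=2.6188  v^+=-0.4719  a^+=-0.4594
step 5: x_pred=2.1759  r=-6.5059  x^+=-2.5409  v^+=-3.8977  a^+=-2.2385
step 6: x_pred=-5.8177  r=6.8077  x^+=-0.8821  v^+=-2.2164  a^+=-0.3768
step 7: x_pred=-2.5260  r=1.4560  x^+=-1.4704  v^+=-1.7855  a^+=0.0213
step 8: x_pred=-2.7150  r=-0.3950  x^+=-3.0014  v^+=-1.9591  a^+=-0.0867

v_post = -1.9591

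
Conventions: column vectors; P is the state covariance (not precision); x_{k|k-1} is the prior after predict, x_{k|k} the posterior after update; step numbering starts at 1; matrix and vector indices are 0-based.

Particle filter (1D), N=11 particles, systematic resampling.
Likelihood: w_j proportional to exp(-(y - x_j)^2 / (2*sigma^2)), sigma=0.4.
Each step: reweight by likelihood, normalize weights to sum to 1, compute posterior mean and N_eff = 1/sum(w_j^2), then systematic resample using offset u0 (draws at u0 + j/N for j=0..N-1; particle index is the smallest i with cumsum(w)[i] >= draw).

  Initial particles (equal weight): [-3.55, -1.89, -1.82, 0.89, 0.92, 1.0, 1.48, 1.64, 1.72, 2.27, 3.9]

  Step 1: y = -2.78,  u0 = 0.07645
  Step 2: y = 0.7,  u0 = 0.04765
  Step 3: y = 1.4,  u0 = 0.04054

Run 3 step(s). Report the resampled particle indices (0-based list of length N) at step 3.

step 1: w=[0.5278, 0.2832, 0.1890, 0.0000, 0.0000, 0.0000, 0.0000, 0.0000, 0.0000, 0.0000, 0.0000]  mean=-2.7529  Neff=2.5348  idx=[0, 0, 0, 0, 0, 1, 1, 1, 1, 2, 2]
step 2: w=[0.0000, 0.0000, 0.0000, 0.0000, 0.0000, 0.0989, 0.0989, 0.0989, 0.0989, 0.3023, 0.3023]  mean=-1.8477  Neff=4.5074  idx=[5, 6, 7, 8, 9, 9, 9, 9, 10, 10, 10]
step 3: w=[0.0302, 0.0302, 0.0302, 0.0302, 0.1256, 0.1256, 0.1256, 0.1256, 0.1256, 0.1256, 0.1256]  mean=-1.8285  Neff=8.7680  idx=[1, 4, 4, 5, 6, 6, 7, 8, 9, 9, 10]

resampled_idx = [1, 4, 4, 5, 6, 6, 7, 8, 9, 9, 10]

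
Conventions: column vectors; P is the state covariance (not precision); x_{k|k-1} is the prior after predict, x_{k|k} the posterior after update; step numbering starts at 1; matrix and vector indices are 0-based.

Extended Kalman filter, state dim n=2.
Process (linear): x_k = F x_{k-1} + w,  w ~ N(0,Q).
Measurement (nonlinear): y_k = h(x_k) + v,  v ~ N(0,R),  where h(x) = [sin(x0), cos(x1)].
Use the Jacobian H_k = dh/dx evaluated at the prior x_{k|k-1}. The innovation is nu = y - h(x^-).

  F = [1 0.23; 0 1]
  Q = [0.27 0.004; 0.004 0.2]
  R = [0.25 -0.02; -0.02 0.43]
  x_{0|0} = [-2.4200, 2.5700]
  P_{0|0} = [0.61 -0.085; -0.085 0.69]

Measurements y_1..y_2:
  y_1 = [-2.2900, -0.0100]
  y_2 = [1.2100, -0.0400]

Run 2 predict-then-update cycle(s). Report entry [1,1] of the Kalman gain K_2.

K[1,1] = -0.6488

step 1: x^-=[-1.8289, 2.5700]  P^-=[0.8774 0.0777; 0.0777 0.8900]  H_jac=[-0.2552 0.0000; 0.0000 -0.5410]  S=[0.3072 -0.0093; -0.0093 0.6905]  K=[-0.7312 -0.0707; -0.0856 -0.6985]  nu=[-1.3231, 0.8310]  x^+=[-0.9201, 2.1029]  P^+=[0.7107 0.0292; 0.0292 0.5520]
step 2: x^-=[-0.4365, 2.1029]  P^-=[1.0233 0.1601; 0.1601 0.7520]  H_jac=[0.9062 0.0000; 0.0000 -0.8618]  S=[1.0904 -0.1451; -0.1451 0.9885]  K=[0.8485 -0.0151; 0.0468 -0.6488]  nu=[1.6327, 0.4673]  x^+=[0.9418, 1.8761]  P^+=[0.2344 0.0272; 0.0272 0.3248]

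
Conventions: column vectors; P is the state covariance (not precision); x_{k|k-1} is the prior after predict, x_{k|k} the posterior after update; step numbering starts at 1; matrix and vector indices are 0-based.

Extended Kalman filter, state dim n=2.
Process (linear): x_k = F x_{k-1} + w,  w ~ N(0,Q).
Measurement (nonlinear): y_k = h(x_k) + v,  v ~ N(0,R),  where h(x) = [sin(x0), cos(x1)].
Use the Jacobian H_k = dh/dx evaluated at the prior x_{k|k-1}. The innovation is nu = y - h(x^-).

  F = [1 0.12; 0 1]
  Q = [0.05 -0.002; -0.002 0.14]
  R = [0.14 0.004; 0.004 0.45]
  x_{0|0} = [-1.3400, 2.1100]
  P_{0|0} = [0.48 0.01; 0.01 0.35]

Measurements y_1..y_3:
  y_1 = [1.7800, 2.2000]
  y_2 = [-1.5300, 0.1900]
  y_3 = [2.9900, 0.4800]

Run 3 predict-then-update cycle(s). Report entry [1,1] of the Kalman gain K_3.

step 1: x^-=[-1.0868, 2.1100]  P^-=[0.5374 0.0500; 0.0500 0.4900]  H_jac=[0.4653 0.0000; 0.0000 -0.8581]  S=[0.2564 -0.0160; -0.0160 0.8108]  K=[0.9734 -0.0338; 0.0585 -0.5174]  nu=[2.6651, 2.7135]  x^+=[1.4158, 0.8620]  P^+=[0.2926 0.0132; 0.0132 0.2711]
step 2: x^-=[1.5192, 0.8620]  P^-=[0.3496 0.0437; 0.0437 0.4111]  H_jac=[0.0515 0.0000; 0.0000 -0.7591]  S=[0.1409 0.0023; 0.0023 0.6869]  K=[0.1286 -0.0487; 0.0234 -0.4544]  nu=[-2.5287, -0.4609]  x^+=[1.2164, 1.0123]  P^+=[0.3457 0.0282; 0.0282 0.2692]
step 3: x^-=[1.3379, 1.0123]  P^-=[0.4063 0.0585; 0.0585 0.4092]  H_jac=[0.2308 0.0000; 0.0000 -0.8481]  S=[0.1616 -0.0075; -0.0075 0.7443]  K=[0.5774 -0.0609; 0.0621 -0.4656]  nu=[2.0170, -0.0499]  x^+=[2.5055, 1.1608]  P^+=[0.3492 0.0296; 0.0296 0.2468]

K[1,1] = -0.4656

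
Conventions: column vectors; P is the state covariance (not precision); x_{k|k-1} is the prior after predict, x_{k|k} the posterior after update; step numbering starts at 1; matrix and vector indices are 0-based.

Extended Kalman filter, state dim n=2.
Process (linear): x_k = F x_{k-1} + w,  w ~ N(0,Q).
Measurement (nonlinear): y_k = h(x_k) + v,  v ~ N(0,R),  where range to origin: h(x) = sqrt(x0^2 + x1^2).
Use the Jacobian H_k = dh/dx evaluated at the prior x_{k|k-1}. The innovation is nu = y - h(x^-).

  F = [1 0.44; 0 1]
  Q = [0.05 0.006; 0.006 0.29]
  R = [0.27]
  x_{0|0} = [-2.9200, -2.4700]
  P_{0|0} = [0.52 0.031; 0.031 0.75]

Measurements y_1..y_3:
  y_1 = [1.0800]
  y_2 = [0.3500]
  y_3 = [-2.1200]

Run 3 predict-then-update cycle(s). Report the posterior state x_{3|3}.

x_post = [0.4281, 0.3271]

step 1: x^-=[-4.0068, -2.4700]  P^-=[0.7425 0.3670; 0.3670 1.0400]  H_jac=[-0.8513 -0.5248]  S=[1.4223]  K=[-0.5798; -0.6034]  nu=[-3.6269]  x^+=[-1.9039, -0.2816]  P^+=[0.2644 -0.1305; -0.1305 0.5222]
step 2: x^-=[-2.0279, -0.2816]  P^-=[0.3006 0.1052; 0.1052 0.8122]  H_jac=[-0.9905 -0.1376]  S=[0.6089]  K=[-0.5127; -0.3546]  nu=[-1.6973]  x^+=[-1.1576, 0.3203]  P^+=[0.1405 -0.0055; -0.0055 0.7356]
step 3: x^-=[-1.0167, 0.3203]  P^-=[0.3281 0.3242; 0.3242 1.0256]  H_jac=[-0.9538 0.3005]  S=[0.4753]  K=[-0.4535; -0.0021]  nu=[-3.1860]  x^+=[0.4281, 0.3271]  P^+=[0.2304 0.3237; 0.3237 1.0256]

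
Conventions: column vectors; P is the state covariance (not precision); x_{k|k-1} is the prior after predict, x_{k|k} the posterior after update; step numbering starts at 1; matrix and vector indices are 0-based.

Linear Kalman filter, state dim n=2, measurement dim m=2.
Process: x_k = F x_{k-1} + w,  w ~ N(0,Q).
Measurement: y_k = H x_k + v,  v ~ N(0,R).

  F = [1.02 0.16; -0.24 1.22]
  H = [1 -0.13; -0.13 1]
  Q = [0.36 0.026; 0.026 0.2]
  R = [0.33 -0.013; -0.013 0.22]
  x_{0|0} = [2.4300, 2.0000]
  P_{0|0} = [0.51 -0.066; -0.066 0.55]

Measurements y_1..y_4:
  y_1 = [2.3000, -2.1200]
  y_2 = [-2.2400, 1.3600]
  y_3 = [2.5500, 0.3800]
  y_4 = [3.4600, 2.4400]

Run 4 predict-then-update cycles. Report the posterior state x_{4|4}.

step 1: x^-=[2.7986, 1.8568]  P^-=[0.8831 -0.0711; -0.0711 1.0866]  S=[1.2500 -0.3414; -0.3414 1.3401]  K=[0.7266 0.0464; 0.0574 0.8324]  nu=[-0.2572, -3.6130]  x^+=[2.4442, -1.1655]  P^+=[0.2434 0.0324; 0.0324 0.1866]
step 2: x^-=[2.3066, -2.0085]  P^-=[0.6286 0.0419; 0.0419 0.4728]  S=[0.9557 -0.1136; -0.1136 0.6925]  K=[0.6580 0.0504; 0.0609 0.6848]  nu=[-4.8077, 3.6684]  x^+=[-0.6720, 0.2108]  P^+=[0.2205 0.0312; 0.0312 0.1539]
step 3: x^-=[-0.6517, 0.4185]  P^-=[0.6036 0.0397; 0.0397 0.4235]  S=[0.9304 -0.1062; -0.1062 0.6434]  K=[0.6485 0.0467; 0.0588 0.6599]  nu=[3.2561, -0.1232]  x^+=[1.4542, 0.5286]  P^+=[0.2173 0.0301; 0.0301 0.1483]
step 4: x^-=[1.5678, 0.2959]  P^-=[0.5997 0.0381; 0.0381 0.4157]  S=[0.9268 -0.1063; -0.1063 0.6359]  K=[0.6469 0.0454; 0.0579 0.6556]  nu=[1.9307, 2.3479]  x^+=[2.9234, 1.9470]  P^+=[0.2168 0.0298; 0.0298 0.1473]

x_post = [2.9234, 1.9470]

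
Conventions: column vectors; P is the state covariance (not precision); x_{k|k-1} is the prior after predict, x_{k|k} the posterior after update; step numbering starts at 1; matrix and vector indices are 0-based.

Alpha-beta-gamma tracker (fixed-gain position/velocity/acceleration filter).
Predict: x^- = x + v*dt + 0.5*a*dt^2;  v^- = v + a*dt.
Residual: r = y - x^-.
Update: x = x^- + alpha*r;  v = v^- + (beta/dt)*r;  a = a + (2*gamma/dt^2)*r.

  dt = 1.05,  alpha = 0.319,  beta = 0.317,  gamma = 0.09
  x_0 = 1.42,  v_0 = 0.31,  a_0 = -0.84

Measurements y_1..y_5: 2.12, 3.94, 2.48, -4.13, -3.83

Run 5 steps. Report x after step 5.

x_post = -3.0236

step 1: x_pred=1.2824  r=0.8376  x^+=1.5496  v^+=-0.3191  a^+=-0.7033
step 2: x_pred=0.8269  r=3.1131  x^+=1.8200  v^+=-0.1177  a^+=-0.1950
step 3: x_pred=1.5889  r=0.8911  x^+=1.8732  v^+=-0.0534  a^+=-0.0495
step 4: x_pred=1.7898  r=-5.9198  x^+=-0.0986  v^+=-1.8926  a^+=-1.0160
step 5: x_pred=-2.6459  r=-1.1841  x^+=-3.0236  v^+=-3.3169  a^+=-1.2093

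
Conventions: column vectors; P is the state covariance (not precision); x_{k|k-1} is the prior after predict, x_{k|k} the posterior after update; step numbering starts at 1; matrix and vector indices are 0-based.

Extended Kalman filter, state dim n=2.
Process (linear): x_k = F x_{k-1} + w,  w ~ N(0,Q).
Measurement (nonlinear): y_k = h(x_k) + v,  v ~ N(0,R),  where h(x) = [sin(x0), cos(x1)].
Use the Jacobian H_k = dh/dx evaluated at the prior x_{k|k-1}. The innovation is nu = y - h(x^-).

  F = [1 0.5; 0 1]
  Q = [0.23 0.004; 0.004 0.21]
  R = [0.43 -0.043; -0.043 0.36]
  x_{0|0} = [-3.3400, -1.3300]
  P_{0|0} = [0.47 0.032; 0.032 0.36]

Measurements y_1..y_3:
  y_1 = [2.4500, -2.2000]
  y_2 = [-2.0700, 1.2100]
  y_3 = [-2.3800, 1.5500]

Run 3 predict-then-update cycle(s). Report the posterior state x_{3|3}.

step 1: x^-=[-4.0050, -1.3300]  P^-=[0.8220 0.2160; 0.2160 0.5700]  H_jac=[-0.6499 0.0000; 0.0000 0.9711]  S=[0.7771 -0.1793; -0.1793 0.8976]  K=[-0.6641 0.1010; -0.0402 0.6087]  nu=[1.6899, -2.4385]  x^+=[-5.3736, -2.8822]  P^+=[0.4461 0.0669; 0.0669 0.2274]
step 2: x^-=[-6.8147, -2.8822]  P^-=[0.7998 0.1846; 0.1846 0.4374]  H_jac=[0.8621 0.0000; 0.0000 0.2565]  S=[1.0244 -0.0022; -0.0022 0.3888]  K=[0.6733 0.1256; 0.1559 0.2895]  nu=[-1.5632, 2.1765]  x^+=[-7.5939, -2.4958]  P^+=[0.3296 0.0633; 0.0633 0.3801]
step 3: x^-=[-8.8419, -2.4958]  P^-=[0.7180 0.2574; 0.2574 0.5901]  H_jac=[-0.8349 0.0000; 0.0000 0.6018]  S=[0.9304 -0.1723; -0.1723 0.5737]  K=[-0.6292 0.0810; -0.1232 0.5820]  nu=[-1.8295, 2.3486]  x^+=[-7.5004, -0.9036]  P^+=[0.3283 0.0934; 0.0934 0.3570]

x_post = [-7.5004, -0.9036]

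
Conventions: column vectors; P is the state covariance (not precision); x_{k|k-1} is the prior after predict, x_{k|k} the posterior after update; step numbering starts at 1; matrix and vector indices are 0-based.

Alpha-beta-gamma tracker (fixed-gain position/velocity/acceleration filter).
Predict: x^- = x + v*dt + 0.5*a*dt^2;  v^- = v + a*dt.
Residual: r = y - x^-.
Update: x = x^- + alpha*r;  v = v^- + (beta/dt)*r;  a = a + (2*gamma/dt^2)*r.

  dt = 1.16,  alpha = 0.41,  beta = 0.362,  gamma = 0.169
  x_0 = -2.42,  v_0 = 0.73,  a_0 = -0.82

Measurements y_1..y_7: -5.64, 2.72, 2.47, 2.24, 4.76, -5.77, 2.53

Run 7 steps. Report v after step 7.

v_post = -4.4150

step 1: x_pred=-2.1249  r=-3.5151  x^+=-3.5661  v^+=-1.3182  a^+=-1.7030
step 2: x_pred=-6.2409  r=8.9609  x^+=-2.5669  v^+=-0.4972  a^+=0.5479
step 3: x_pred=-2.7750  r=5.2450  x^+=-0.6245  v^+=1.7752  a^+=1.8654
step 4: x_pred=2.6898  r=-0.4498  x^+=2.5054  v^+=3.7987  a^+=1.7524
step 5: x_pred=8.0909  r=-3.3309  x^+=6.7253  v^+=4.7921  a^+=0.9157
step 6: x_pred=12.9002  r=-18.6702  x^+=5.2454  v^+=0.0280  a^+=-3.7740
step 7: x_pred=2.7387  r=-0.2087  x^+=2.6531  v^+=-4.4150  a^+=-3.8264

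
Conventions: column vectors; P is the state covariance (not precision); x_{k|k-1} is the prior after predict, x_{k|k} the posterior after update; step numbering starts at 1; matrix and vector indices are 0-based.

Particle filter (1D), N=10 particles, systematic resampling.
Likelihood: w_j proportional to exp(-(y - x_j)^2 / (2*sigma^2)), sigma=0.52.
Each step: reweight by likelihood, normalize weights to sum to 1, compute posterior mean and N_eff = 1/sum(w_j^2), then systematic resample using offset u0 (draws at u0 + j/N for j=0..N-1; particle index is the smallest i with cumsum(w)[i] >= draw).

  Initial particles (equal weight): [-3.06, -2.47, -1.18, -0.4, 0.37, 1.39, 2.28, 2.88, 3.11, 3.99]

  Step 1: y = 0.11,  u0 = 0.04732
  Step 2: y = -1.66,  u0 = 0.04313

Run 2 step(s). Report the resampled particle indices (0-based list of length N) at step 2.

step 1: w=[0.0000, 0.0000, 0.0289, 0.3875, 0.5532, 0.0303, 0.0001, 0.0000, 0.0000, 0.0000]  mean=0.0579  Neff=2.1837  idx=[3, 3, 3, 3, 4, 4, 4, 4, 4, 4]
step 2: w=[0.2466, 0.2466, 0.2466, 0.2466, 0.0023, 0.0023, 0.0023, 0.0023, 0.0023, 0.0023]  mean=-0.3895  Neff=4.1111  idx=[0, 0, 0, 1, 1, 2, 2, 3, 3, 3]

resampled_idx = [0, 0, 0, 1, 1, 2, 2, 3, 3, 3]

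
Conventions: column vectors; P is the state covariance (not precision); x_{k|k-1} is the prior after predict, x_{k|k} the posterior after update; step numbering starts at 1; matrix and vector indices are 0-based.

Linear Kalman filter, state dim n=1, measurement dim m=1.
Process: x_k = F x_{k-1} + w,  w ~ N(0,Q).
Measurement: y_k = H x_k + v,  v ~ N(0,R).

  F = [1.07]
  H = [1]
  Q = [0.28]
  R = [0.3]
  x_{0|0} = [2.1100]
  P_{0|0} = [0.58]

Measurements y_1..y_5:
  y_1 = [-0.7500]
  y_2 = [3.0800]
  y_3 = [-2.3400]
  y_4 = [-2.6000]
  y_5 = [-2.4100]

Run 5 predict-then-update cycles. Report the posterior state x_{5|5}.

x_post = [-2.2637]

step 1: x^-=[2.2577]  P^-=[0.9440]  S=[1.2440]  K=[0.7589]  nu=[-3.0077]  x^+=[-0.0247]  P^+=[0.2277]
step 2: x^-=[-0.0264]  P^-=[0.5406]  S=[0.8406]  K=[0.6431]  nu=[3.1064]  x^+=[1.9714]  P^+=[0.1929]
step 3: x^-=[2.1094]  P^-=[0.5009]  S=[0.8009]  K=[0.6254]  nu=[-4.4494]  x^+=[-0.6733]  P^+=[0.1876]
step 4: x^-=[-0.7205]  P^-=[0.4948]  S=[0.7948]  K=[0.6226]  nu=[-1.8795]  x^+=[-1.8906]  P^+=[0.1868]
step 5: x^-=[-2.0229]  P^-=[0.4938]  S=[0.7938]  K=[0.6221]  nu=[-0.3871]  x^+=[-2.2637]  P^+=[0.1866]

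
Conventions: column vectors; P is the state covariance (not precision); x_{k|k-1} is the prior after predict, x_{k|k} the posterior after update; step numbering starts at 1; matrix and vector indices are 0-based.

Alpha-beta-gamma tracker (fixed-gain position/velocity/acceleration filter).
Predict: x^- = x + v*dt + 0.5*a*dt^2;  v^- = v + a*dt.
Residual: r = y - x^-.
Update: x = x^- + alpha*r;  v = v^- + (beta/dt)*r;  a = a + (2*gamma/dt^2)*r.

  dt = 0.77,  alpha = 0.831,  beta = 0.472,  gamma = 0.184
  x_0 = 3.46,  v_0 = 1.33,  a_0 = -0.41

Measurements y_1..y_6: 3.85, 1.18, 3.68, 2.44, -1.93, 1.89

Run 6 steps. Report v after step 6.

step 1: x_pred=4.3626  r=-0.5126  x^+=3.9366  v^+=0.7001  a^+=-0.7281
step 2: x_pred=4.2599  r=-3.0799  x^+=1.7005  v^+=-1.7485  a^+=-2.6397
step 3: x_pred=-0.4284  r=4.1084  x^+=2.9857  v^+=-1.2627  a^+=-0.0898
step 4: x_pred=1.9868  r=0.4532  x^+=2.3634  v^+=-1.0540  a^+=0.1915
step 5: x_pred=1.6086  r=-3.5386  x^+=-1.3320  v^+=-3.0756  a^+=-2.0048
step 6: x_pred=-4.2945  r=6.1845  x^+=0.8448  v^+=-0.8283  a^+=1.8338

v_post = -0.8283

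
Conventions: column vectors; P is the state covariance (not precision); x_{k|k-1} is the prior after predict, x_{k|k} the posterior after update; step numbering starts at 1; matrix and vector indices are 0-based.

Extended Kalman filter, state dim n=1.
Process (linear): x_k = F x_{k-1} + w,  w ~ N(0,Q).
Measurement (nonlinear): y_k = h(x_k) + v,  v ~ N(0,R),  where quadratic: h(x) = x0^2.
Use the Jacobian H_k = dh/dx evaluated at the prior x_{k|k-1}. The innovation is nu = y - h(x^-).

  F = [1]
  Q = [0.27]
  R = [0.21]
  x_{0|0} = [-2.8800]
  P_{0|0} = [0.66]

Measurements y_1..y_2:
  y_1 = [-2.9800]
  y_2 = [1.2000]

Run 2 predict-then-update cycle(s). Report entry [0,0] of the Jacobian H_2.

step 1: x^-=[-2.8800]  P^-=[0.9300]  H_jac=[-5.7600]  S=[31.0652]  K=[-0.1724]  nu=[-11.2744]  x^+=[-0.9359]  P^+=[0.0063]
step 2: x^-=[-0.9359]  P^-=[0.2763]  H_jac=[-1.8717]  S=[1.1779]  K=[-0.4390]  nu=[0.3241]  x^+=[-1.0782]  P^+=[0.0493]

H_jac[0,0] = -1.8717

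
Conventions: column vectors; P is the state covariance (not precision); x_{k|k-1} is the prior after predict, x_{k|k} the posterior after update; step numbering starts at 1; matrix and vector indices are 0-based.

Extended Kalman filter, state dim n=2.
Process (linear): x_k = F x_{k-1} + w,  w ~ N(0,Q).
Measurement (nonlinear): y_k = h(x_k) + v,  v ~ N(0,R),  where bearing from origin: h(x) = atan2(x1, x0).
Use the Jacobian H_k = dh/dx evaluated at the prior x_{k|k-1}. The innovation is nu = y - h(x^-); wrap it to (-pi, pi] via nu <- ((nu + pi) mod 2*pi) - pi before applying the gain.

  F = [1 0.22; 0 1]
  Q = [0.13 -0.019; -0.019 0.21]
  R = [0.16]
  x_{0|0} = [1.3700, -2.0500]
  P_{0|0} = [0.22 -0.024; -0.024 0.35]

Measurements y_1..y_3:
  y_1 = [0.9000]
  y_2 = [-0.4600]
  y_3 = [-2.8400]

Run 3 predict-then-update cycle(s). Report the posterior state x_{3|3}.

x_post = [0.7607, -3.0853]

step 1: x^-=[0.9190, -2.0500]  P^-=[0.3564 0.0340; 0.0340 0.5600]  H_jac=[0.4062 0.1821]  S=[0.2424]  K=[0.6227; 0.4776]  nu=[2.0494]  x^+=[2.1952, -1.0711]  P^+=[0.2624 -0.0381; -0.0381 0.5047]
step 2: x^-=[1.9596, -1.0711]  P^-=[0.4000 0.0539; 0.0539 0.7147]  H_jac=[0.2148 0.3929]  S=[0.2979]  K=[0.3596; 0.9816]  nu=[0.0402]  x^+=[1.9740, -1.0316]  P^+=[0.3615 -0.0512; -0.0512 0.4277]
step 3: x^-=[1.7471, -1.0316]  P^-=[0.4897 0.0239; 0.0239 0.6377]  H_jac=[0.2506 0.4244]  S=[0.3107]  K=[0.4276; 0.8903]  nu=[-2.3066]  x^+=[0.7607, -3.0853]  P^+=[0.4329 -0.0944; -0.0944 0.3914]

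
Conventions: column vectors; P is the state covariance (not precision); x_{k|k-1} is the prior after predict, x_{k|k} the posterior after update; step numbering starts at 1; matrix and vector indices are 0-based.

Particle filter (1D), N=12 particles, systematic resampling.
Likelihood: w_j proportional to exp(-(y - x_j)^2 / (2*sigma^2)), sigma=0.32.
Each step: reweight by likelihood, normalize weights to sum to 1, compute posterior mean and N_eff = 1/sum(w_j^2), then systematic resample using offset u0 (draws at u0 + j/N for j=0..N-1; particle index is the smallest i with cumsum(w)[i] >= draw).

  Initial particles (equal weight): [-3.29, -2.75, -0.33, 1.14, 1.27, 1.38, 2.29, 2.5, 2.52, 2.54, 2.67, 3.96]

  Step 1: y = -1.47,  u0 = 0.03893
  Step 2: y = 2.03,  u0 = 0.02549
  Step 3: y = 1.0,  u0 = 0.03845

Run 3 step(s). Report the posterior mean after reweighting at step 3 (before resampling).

post_mean = -0.3300

step 1: w=[0.0000, 0.1605, 0.8394, 0.0000, 0.0000, 0.0000, 0.0000, 0.0000, 0.0000, 0.0000, 0.0000, 0.0000]  mean=-0.7186  Neff=1.3691  idx=[1, 1, 2, 2, 2, 2, 2, 2, 2, 2, 2, 2]
step 2: w=[0.0000, 0.0000, 0.1000, 0.1000, 0.1000, 0.1000, 0.1000, 0.1000, 0.1000, 0.1000, 0.1000, 0.1000]  mean=-0.3300  Neff=10.0000  idx=[2, 3, 3, 4, 5, 6, 7, 8, 8, 9, 10, 11]
step 3: w=[0.0833, 0.0833, 0.0833, 0.0833, 0.0833, 0.0833, 0.0833, 0.0833, 0.0833, 0.0833, 0.0833, 0.0833]  mean=-0.3300  Neff=12.0000  idx=[0, 1, 2, 3, 4, 5, 6, 7, 8, 9, 10, 11]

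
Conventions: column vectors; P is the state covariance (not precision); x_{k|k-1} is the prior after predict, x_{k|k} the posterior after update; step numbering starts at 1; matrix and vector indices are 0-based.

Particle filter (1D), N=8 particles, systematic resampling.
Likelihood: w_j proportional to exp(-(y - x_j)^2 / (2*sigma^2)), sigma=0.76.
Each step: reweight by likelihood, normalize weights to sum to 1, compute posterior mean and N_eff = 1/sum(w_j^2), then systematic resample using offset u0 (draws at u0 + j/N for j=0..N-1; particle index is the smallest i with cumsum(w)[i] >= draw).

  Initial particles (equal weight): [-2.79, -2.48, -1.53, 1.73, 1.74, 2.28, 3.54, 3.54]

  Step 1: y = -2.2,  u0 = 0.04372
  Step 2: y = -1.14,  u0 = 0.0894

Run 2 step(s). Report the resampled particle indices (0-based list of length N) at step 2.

resampled_idx = [2, 4, 5, 6, 6, 7, 7, 7]

step 1: w=[0.3145, 0.3972, 0.2882, 0.0000, 0.0000, 0.0000, 0.0000, 0.0000]  mean=-2.3037  Neff=2.9429  idx=[0, 0, 0, 1, 1, 1, 2, 2]
step 2: w=[0.0355, 0.0355, 0.0355, 0.0791, 0.0791, 0.0791, 0.3282, 0.3282]  mean=-1.8895  Neff=4.2032  idx=[2, 4, 5, 6, 6, 7, 7, 7]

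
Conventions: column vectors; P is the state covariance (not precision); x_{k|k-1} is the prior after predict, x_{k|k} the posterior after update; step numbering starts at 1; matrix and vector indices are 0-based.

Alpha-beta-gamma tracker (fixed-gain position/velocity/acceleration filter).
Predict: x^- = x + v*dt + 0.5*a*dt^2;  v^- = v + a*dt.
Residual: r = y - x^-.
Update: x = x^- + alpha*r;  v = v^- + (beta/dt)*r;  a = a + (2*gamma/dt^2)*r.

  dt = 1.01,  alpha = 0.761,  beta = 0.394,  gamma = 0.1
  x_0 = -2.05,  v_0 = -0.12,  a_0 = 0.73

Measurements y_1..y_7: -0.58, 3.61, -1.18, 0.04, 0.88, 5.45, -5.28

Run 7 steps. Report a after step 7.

a_post = -1.7963

step 1: x_pred=-1.7989  r=1.2189  x^+=-0.8713  v^+=1.0928  a^+=0.9690
step 2: x_pred=0.7266  r=2.8834  x^+=2.9209  v^+=3.1962  a^+=1.5343
step 3: x_pred=6.9316  r=-8.1116  x^+=0.7587  v^+=1.5815  a^+=-0.0561
step 4: x_pred=2.3274  r=-2.2874  x^+=0.5867  v^+=0.6326  a^+=-0.5045
step 5: x_pred=0.9682  r=-0.0882  x^+=0.9011  v^+=0.0886  a^+=-0.5218
step 6: x_pred=0.7244  r=4.7256  x^+=4.3206  v^+=1.4050  a^+=0.4047
step 7: x_pred=5.9460  r=-11.2260  x^+=-2.5970  v^+=-2.5656  a^+=-1.7963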